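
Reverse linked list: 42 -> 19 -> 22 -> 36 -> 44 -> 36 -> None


Step 1: curr=42, set curr.next=prev(None) | reversed so far: 42
Step 2: curr=19, set curr.next=prev(42) | reversed so far: 19 -> 42
Step 3: curr=22, set curr.next=prev(19) | reversed so far: 22 -> 19 -> 42
Step 4: curr=36, set curr.next=prev(22) | reversed so far: 36 -> 22 -> 19 -> 42
Step 5: curr=44, set curr.next=prev(36) | reversed so far: 44 -> 36 -> 22 -> 19 -> 42
Step 6: curr=36, set curr.next=prev(44) | reversed so far: 36 -> 44 -> 36 -> 22 -> 19 -> 42

36 -> 44 -> 36 -> 22 -> 19 -> 42 -> None


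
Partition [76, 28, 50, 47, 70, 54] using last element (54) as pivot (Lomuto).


Pivot: 54
  28 <= 54: swap -> [28, 76, 50, 47, 70, 54]
  50 <= 54: swap -> [28, 50, 76, 47, 70, 54]
  47 <= 54: swap -> [28, 50, 47, 76, 70, 54]
Place pivot at 3: [28, 50, 47, 54, 70, 76]

Partitioned: [28, 50, 47, 54, 70, 76]


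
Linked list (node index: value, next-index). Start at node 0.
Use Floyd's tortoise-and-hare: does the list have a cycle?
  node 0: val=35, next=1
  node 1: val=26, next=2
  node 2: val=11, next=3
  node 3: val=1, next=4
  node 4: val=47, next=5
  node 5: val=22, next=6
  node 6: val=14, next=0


Floyd's tortoise (slow, +1) and hare (fast, +2):
  init: slow=0, fast=0
  step 1: slow=1, fast=2
  step 2: slow=2, fast=4
  step 3: slow=3, fast=6
  step 4: slow=4, fast=1
  step 5: slow=5, fast=3
  step 6: slow=6, fast=5
  step 7: slow=0, fast=0
  slow == fast at node 0: cycle detected

Cycle: yes


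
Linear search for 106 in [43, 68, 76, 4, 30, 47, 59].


i=0: 43!=106
i=1: 68!=106
i=2: 76!=106
i=3: 4!=106
i=4: 30!=106
i=5: 47!=106
i=6: 59!=106

Not found, 7 comps


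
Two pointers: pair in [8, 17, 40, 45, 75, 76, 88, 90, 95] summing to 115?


lo=0(8)+hi=8(95)=103
lo=1(17)+hi=8(95)=112
lo=2(40)+hi=8(95)=135
lo=2(40)+hi=7(90)=130
lo=2(40)+hi=6(88)=128
lo=2(40)+hi=5(76)=116
lo=2(40)+hi=4(75)=115

Yes: 40+75=115


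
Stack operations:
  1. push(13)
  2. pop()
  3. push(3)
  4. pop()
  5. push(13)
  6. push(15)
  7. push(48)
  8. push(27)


push(13) -> [13]
pop()->13, []
push(3) -> [3]
pop()->3, []
push(13) -> [13]
push(15) -> [13, 15]
push(48) -> [13, 15, 48]
push(27) -> [13, 15, 48, 27]

Final stack: [13, 15, 48, 27]


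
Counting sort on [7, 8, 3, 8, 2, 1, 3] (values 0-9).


Input: [7, 8, 3, 8, 2, 1, 3]
Counts: [0, 1, 1, 2, 0, 0, 0, 1, 2, 0]

Sorted: [1, 2, 3, 3, 7, 8, 8]


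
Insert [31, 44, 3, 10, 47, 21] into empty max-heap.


Insert 31: [31]
Insert 44: [44, 31]
Insert 3: [44, 31, 3]
Insert 10: [44, 31, 3, 10]
Insert 47: [47, 44, 3, 10, 31]
Insert 21: [47, 44, 21, 10, 31, 3]

Final heap: [47, 44, 21, 10, 31, 3]


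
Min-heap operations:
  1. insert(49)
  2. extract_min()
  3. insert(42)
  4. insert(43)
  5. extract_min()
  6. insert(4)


insert(49) -> [49]
extract_min()->49, []
insert(42) -> [42]
insert(43) -> [42, 43]
extract_min()->42, [43]
insert(4) -> [4, 43]

Final heap: [4, 43]


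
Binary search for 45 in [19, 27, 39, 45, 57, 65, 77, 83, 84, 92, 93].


Step 1: lo=0, hi=10, mid=5, val=65
Step 2: lo=0, hi=4, mid=2, val=39
Step 3: lo=3, hi=4, mid=3, val=45

Found at index 3


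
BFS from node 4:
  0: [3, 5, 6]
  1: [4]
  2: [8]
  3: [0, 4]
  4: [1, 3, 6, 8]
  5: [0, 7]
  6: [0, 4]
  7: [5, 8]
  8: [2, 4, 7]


Visit 4, enqueue [1, 3, 6, 8]
Visit 1, enqueue []
Visit 3, enqueue [0]
Visit 6, enqueue []
Visit 8, enqueue [2, 7]
Visit 0, enqueue [5]
Visit 2, enqueue []
Visit 7, enqueue []
Visit 5, enqueue []

BFS order: [4, 1, 3, 6, 8, 0, 2, 7, 5]


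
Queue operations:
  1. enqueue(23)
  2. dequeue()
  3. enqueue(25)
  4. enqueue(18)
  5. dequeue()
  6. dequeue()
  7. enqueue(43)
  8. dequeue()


enqueue(23) -> [23]
dequeue()->23, []
enqueue(25) -> [25]
enqueue(18) -> [25, 18]
dequeue()->25, [18]
dequeue()->18, []
enqueue(43) -> [43]
dequeue()->43, []

Final queue: []


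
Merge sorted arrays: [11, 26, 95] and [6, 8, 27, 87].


Take 6 from B
Take 8 from B
Take 11 from A
Take 26 from A
Take 27 from B
Take 87 from B

Merged: [6, 8, 11, 26, 27, 87, 95]


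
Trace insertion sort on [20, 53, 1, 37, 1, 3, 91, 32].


Initial: [20, 53, 1, 37, 1, 3, 91, 32]
Insert 53: [20, 53, 1, 37, 1, 3, 91, 32]
Insert 1: [1, 20, 53, 37, 1, 3, 91, 32]
Insert 37: [1, 20, 37, 53, 1, 3, 91, 32]
Insert 1: [1, 1, 20, 37, 53, 3, 91, 32]
Insert 3: [1, 1, 3, 20, 37, 53, 91, 32]
Insert 91: [1, 1, 3, 20, 37, 53, 91, 32]
Insert 32: [1, 1, 3, 20, 32, 37, 53, 91]

Sorted: [1, 1, 3, 20, 32, 37, 53, 91]


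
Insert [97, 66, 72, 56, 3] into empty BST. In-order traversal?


Insert 97: root
Insert 66: L from 97
Insert 72: L from 97 -> R from 66
Insert 56: L from 97 -> L from 66
Insert 3: L from 97 -> L from 66 -> L from 56

In-order: [3, 56, 66, 72, 97]


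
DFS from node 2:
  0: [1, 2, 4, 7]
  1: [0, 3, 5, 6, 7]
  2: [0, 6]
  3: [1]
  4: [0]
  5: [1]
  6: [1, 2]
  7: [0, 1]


Visit 2, push [6, 0]
Visit 0, push [7, 4, 1]
Visit 1, push [7, 6, 5, 3]
Visit 3, push []
Visit 5, push []
Visit 6, push []
Visit 7, push []
Visit 4, push []

DFS order: [2, 0, 1, 3, 5, 6, 7, 4]


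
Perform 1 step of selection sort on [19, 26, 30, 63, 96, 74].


Initial: [19, 26, 30, 63, 96, 74]
Step 1: min=19 at 0
  Swap: [19, 26, 30, 63, 96, 74]

After 1 step: [19, 26, 30, 63, 96, 74]


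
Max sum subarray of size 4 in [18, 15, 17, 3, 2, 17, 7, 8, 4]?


[0:4]: 53
[1:5]: 37
[2:6]: 39
[3:7]: 29
[4:8]: 34
[5:9]: 36

Max: 53 at [0:4]


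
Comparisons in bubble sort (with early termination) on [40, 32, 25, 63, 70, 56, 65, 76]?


Algorithm: bubble sort (with early termination)
Input: [40, 32, 25, 63, 70, 56, 65, 76]
Sorted: [25, 32, 40, 56, 63, 65, 70, 76]

18


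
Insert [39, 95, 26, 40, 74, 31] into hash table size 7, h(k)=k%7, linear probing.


Insert 39: h=4 -> slot 4
Insert 95: h=4, 1 probes -> slot 5
Insert 26: h=5, 1 probes -> slot 6
Insert 40: h=5, 2 probes -> slot 0
Insert 74: h=4, 4 probes -> slot 1
Insert 31: h=3 -> slot 3

Table: [40, 74, None, 31, 39, 95, 26]


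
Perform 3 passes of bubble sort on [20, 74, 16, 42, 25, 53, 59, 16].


Initial: [20, 74, 16, 42, 25, 53, 59, 16]
Pass 1: [20, 16, 42, 25, 53, 59, 16, 74] (6 swaps)
Pass 2: [16, 20, 25, 42, 53, 16, 59, 74] (3 swaps)
Pass 3: [16, 20, 25, 42, 16, 53, 59, 74] (1 swaps)

After 3 passes: [16, 20, 25, 42, 16, 53, 59, 74]


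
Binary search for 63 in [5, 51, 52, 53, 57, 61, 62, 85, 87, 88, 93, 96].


Step 1: lo=0, hi=11, mid=5, val=61
Step 2: lo=6, hi=11, mid=8, val=87
Step 3: lo=6, hi=7, mid=6, val=62
Step 4: lo=7, hi=7, mid=7, val=85

Not found


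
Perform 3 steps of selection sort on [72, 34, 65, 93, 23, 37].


Initial: [72, 34, 65, 93, 23, 37]
Step 1: min=23 at 4
  Swap: [23, 34, 65, 93, 72, 37]
Step 2: min=34 at 1
  Swap: [23, 34, 65, 93, 72, 37]
Step 3: min=37 at 5
  Swap: [23, 34, 37, 93, 72, 65]

After 3 steps: [23, 34, 37, 93, 72, 65]


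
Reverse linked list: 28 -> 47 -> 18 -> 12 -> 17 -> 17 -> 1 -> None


Step 1: curr=28, set curr.next=prev(None) | reversed so far: 28
Step 2: curr=47, set curr.next=prev(28) | reversed so far: 47 -> 28
Step 3: curr=18, set curr.next=prev(47) | reversed so far: 18 -> 47 -> 28
Step 4: curr=12, set curr.next=prev(18) | reversed so far: 12 -> 18 -> 47 -> 28
Step 5: curr=17, set curr.next=prev(12) | reversed so far: 17 -> 12 -> 18 -> 47 -> 28
Step 6: curr=17, set curr.next=prev(17) | reversed so far: 17 -> 17 -> 12 -> 18 -> 47 -> 28
Step 7: curr=1, set curr.next=prev(17) | reversed so far: 1 -> 17 -> 17 -> 12 -> 18 -> 47 -> 28

1 -> 17 -> 17 -> 12 -> 18 -> 47 -> 28 -> None


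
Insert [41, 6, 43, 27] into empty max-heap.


Insert 41: [41]
Insert 6: [41, 6]
Insert 43: [43, 6, 41]
Insert 27: [43, 27, 41, 6]

Final heap: [43, 27, 41, 6]


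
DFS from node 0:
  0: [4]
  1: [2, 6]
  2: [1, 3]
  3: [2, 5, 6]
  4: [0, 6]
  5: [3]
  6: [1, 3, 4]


Visit 0, push [4]
Visit 4, push [6]
Visit 6, push [3, 1]
Visit 1, push [2]
Visit 2, push [3]
Visit 3, push [5]
Visit 5, push []

DFS order: [0, 4, 6, 1, 2, 3, 5]


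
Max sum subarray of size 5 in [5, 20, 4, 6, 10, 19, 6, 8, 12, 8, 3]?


[0:5]: 45
[1:6]: 59
[2:7]: 45
[3:8]: 49
[4:9]: 55
[5:10]: 53
[6:11]: 37

Max: 59 at [1:6]


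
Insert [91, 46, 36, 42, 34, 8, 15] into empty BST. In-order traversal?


Insert 91: root
Insert 46: L from 91
Insert 36: L from 91 -> L from 46
Insert 42: L from 91 -> L from 46 -> R from 36
Insert 34: L from 91 -> L from 46 -> L from 36
Insert 8: L from 91 -> L from 46 -> L from 36 -> L from 34
Insert 15: L from 91 -> L from 46 -> L from 36 -> L from 34 -> R from 8

In-order: [8, 15, 34, 36, 42, 46, 91]


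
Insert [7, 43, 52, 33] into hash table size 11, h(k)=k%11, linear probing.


Insert 7: h=7 -> slot 7
Insert 43: h=10 -> slot 10
Insert 52: h=8 -> slot 8
Insert 33: h=0 -> slot 0

Table: [33, None, None, None, None, None, None, 7, 52, None, 43]


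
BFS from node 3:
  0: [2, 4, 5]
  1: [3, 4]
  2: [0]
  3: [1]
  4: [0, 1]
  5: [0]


Visit 3, enqueue [1]
Visit 1, enqueue [4]
Visit 4, enqueue [0]
Visit 0, enqueue [2, 5]
Visit 2, enqueue []
Visit 5, enqueue []

BFS order: [3, 1, 4, 0, 2, 5]


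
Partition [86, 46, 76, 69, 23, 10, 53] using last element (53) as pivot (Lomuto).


Pivot: 53
  46 <= 53: swap -> [46, 86, 76, 69, 23, 10, 53]
  23 <= 53: swap -> [46, 23, 76, 69, 86, 10, 53]
  10 <= 53: swap -> [46, 23, 10, 69, 86, 76, 53]
Place pivot at 3: [46, 23, 10, 53, 86, 76, 69]

Partitioned: [46, 23, 10, 53, 86, 76, 69]


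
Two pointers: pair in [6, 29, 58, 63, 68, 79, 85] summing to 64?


lo=0(6)+hi=6(85)=91
lo=0(6)+hi=5(79)=85
lo=0(6)+hi=4(68)=74
lo=0(6)+hi=3(63)=69
lo=0(6)+hi=2(58)=64

Yes: 6+58=64


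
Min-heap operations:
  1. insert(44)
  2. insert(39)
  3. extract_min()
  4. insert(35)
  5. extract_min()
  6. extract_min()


insert(44) -> [44]
insert(39) -> [39, 44]
extract_min()->39, [44]
insert(35) -> [35, 44]
extract_min()->35, [44]
extract_min()->44, []

Final heap: []


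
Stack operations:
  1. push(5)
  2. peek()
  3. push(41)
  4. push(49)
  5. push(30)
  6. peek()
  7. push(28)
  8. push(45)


push(5) -> [5]
peek()->5
push(41) -> [5, 41]
push(49) -> [5, 41, 49]
push(30) -> [5, 41, 49, 30]
peek()->30
push(28) -> [5, 41, 49, 30, 28]
push(45) -> [5, 41, 49, 30, 28, 45]

Final stack: [5, 41, 49, 30, 28, 45]


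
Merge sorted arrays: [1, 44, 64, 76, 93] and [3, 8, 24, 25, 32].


Take 1 from A
Take 3 from B
Take 8 from B
Take 24 from B
Take 25 from B
Take 32 from B

Merged: [1, 3, 8, 24, 25, 32, 44, 64, 76, 93]


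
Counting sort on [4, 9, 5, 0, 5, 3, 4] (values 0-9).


Input: [4, 9, 5, 0, 5, 3, 4]
Counts: [1, 0, 0, 1, 2, 2, 0, 0, 0, 1]

Sorted: [0, 3, 4, 4, 5, 5, 9]


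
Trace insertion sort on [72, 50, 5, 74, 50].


Initial: [72, 50, 5, 74, 50]
Insert 50: [50, 72, 5, 74, 50]
Insert 5: [5, 50, 72, 74, 50]
Insert 74: [5, 50, 72, 74, 50]
Insert 50: [5, 50, 50, 72, 74]

Sorted: [5, 50, 50, 72, 74]


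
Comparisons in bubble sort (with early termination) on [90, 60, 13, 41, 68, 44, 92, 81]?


Algorithm: bubble sort (with early termination)
Input: [90, 60, 13, 41, 68, 44, 92, 81]
Sorted: [13, 41, 44, 60, 68, 81, 90, 92]

22


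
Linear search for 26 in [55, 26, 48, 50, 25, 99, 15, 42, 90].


i=0: 55!=26
i=1: 26==26 found!

Found at 1, 2 comps


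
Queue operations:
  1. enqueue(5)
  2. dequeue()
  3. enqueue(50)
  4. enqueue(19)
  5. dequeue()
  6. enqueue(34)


enqueue(5) -> [5]
dequeue()->5, []
enqueue(50) -> [50]
enqueue(19) -> [50, 19]
dequeue()->50, [19]
enqueue(34) -> [19, 34]

Final queue: [19, 34]


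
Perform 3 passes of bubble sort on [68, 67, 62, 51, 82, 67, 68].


Initial: [68, 67, 62, 51, 82, 67, 68]
Pass 1: [67, 62, 51, 68, 67, 68, 82] (5 swaps)
Pass 2: [62, 51, 67, 67, 68, 68, 82] (3 swaps)
Pass 3: [51, 62, 67, 67, 68, 68, 82] (1 swaps)

After 3 passes: [51, 62, 67, 67, 68, 68, 82]


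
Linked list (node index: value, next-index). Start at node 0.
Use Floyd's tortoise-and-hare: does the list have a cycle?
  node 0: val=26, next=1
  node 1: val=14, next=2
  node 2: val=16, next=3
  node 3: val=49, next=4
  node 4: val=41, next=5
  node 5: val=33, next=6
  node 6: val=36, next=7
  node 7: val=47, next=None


Floyd's tortoise (slow, +1) and hare (fast, +2):
  init: slow=0, fast=0
  step 1: slow=1, fast=2
  step 2: slow=2, fast=4
  step 3: slow=3, fast=6
  step 4: fast 6->7->None, no cycle

Cycle: no


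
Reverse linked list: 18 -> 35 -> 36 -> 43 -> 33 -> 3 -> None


Step 1: curr=18, set curr.next=prev(None) | reversed so far: 18
Step 2: curr=35, set curr.next=prev(18) | reversed so far: 35 -> 18
Step 3: curr=36, set curr.next=prev(35) | reversed so far: 36 -> 35 -> 18
Step 4: curr=43, set curr.next=prev(36) | reversed so far: 43 -> 36 -> 35 -> 18
Step 5: curr=33, set curr.next=prev(43) | reversed so far: 33 -> 43 -> 36 -> 35 -> 18
Step 6: curr=3, set curr.next=prev(33) | reversed so far: 3 -> 33 -> 43 -> 36 -> 35 -> 18

3 -> 33 -> 43 -> 36 -> 35 -> 18 -> None


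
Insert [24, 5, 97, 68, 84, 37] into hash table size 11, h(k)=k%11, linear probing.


Insert 24: h=2 -> slot 2
Insert 5: h=5 -> slot 5
Insert 97: h=9 -> slot 9
Insert 68: h=2, 1 probes -> slot 3
Insert 84: h=7 -> slot 7
Insert 37: h=4 -> slot 4

Table: [None, None, 24, 68, 37, 5, None, 84, None, 97, None]


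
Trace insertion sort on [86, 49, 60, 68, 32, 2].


Initial: [86, 49, 60, 68, 32, 2]
Insert 49: [49, 86, 60, 68, 32, 2]
Insert 60: [49, 60, 86, 68, 32, 2]
Insert 68: [49, 60, 68, 86, 32, 2]
Insert 32: [32, 49, 60, 68, 86, 2]
Insert 2: [2, 32, 49, 60, 68, 86]

Sorted: [2, 32, 49, 60, 68, 86]


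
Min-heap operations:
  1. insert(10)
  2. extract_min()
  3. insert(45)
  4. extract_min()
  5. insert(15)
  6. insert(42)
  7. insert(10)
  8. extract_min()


insert(10) -> [10]
extract_min()->10, []
insert(45) -> [45]
extract_min()->45, []
insert(15) -> [15]
insert(42) -> [15, 42]
insert(10) -> [10, 42, 15]
extract_min()->10, [15, 42]

Final heap: [15, 42]


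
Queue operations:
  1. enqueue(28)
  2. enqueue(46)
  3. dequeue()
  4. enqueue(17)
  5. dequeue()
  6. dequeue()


enqueue(28) -> [28]
enqueue(46) -> [28, 46]
dequeue()->28, [46]
enqueue(17) -> [46, 17]
dequeue()->46, [17]
dequeue()->17, []

Final queue: []


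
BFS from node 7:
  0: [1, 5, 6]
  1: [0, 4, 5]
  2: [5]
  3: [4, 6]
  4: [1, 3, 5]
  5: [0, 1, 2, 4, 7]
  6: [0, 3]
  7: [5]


Visit 7, enqueue [5]
Visit 5, enqueue [0, 1, 2, 4]
Visit 0, enqueue [6]
Visit 1, enqueue []
Visit 2, enqueue []
Visit 4, enqueue [3]
Visit 6, enqueue []
Visit 3, enqueue []

BFS order: [7, 5, 0, 1, 2, 4, 6, 3]


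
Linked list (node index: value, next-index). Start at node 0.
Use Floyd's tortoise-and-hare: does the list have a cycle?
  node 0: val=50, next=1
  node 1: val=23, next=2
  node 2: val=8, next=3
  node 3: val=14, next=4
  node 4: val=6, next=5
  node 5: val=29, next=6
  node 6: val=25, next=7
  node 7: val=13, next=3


Floyd's tortoise (slow, +1) and hare (fast, +2):
  init: slow=0, fast=0
  step 1: slow=1, fast=2
  step 2: slow=2, fast=4
  step 3: slow=3, fast=6
  step 4: slow=4, fast=3
  step 5: slow=5, fast=5
  slow == fast at node 5: cycle detected

Cycle: yes


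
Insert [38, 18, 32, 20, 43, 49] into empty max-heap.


Insert 38: [38]
Insert 18: [38, 18]
Insert 32: [38, 18, 32]
Insert 20: [38, 20, 32, 18]
Insert 43: [43, 38, 32, 18, 20]
Insert 49: [49, 38, 43, 18, 20, 32]

Final heap: [49, 38, 43, 18, 20, 32]


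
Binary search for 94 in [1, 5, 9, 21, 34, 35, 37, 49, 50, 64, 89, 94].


Step 1: lo=0, hi=11, mid=5, val=35
Step 2: lo=6, hi=11, mid=8, val=50
Step 3: lo=9, hi=11, mid=10, val=89
Step 4: lo=11, hi=11, mid=11, val=94

Found at index 11


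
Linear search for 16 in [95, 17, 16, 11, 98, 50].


i=0: 95!=16
i=1: 17!=16
i=2: 16==16 found!

Found at 2, 3 comps


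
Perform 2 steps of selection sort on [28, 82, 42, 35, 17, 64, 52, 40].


Initial: [28, 82, 42, 35, 17, 64, 52, 40]
Step 1: min=17 at 4
  Swap: [17, 82, 42, 35, 28, 64, 52, 40]
Step 2: min=28 at 4
  Swap: [17, 28, 42, 35, 82, 64, 52, 40]

After 2 steps: [17, 28, 42, 35, 82, 64, 52, 40]


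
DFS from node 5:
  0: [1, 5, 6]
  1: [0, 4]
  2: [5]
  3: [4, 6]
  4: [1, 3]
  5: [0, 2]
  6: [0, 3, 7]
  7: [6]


Visit 5, push [2, 0]
Visit 0, push [6, 1]
Visit 1, push [4]
Visit 4, push [3]
Visit 3, push [6]
Visit 6, push [7]
Visit 7, push []
Visit 2, push []

DFS order: [5, 0, 1, 4, 3, 6, 7, 2]


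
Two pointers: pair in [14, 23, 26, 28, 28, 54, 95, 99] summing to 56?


lo=0(14)+hi=7(99)=113
lo=0(14)+hi=6(95)=109
lo=0(14)+hi=5(54)=68
lo=0(14)+hi=4(28)=42
lo=1(23)+hi=4(28)=51
lo=2(26)+hi=4(28)=54
lo=3(28)+hi=4(28)=56

Yes: 28+28=56


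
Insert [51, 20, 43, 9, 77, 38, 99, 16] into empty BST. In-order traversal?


Insert 51: root
Insert 20: L from 51
Insert 43: L from 51 -> R from 20
Insert 9: L from 51 -> L from 20
Insert 77: R from 51
Insert 38: L from 51 -> R from 20 -> L from 43
Insert 99: R from 51 -> R from 77
Insert 16: L from 51 -> L from 20 -> R from 9

In-order: [9, 16, 20, 38, 43, 51, 77, 99]


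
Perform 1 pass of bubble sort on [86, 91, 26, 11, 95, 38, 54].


Initial: [86, 91, 26, 11, 95, 38, 54]
Pass 1: [86, 26, 11, 91, 38, 54, 95] (4 swaps)

After 1 pass: [86, 26, 11, 91, 38, 54, 95]


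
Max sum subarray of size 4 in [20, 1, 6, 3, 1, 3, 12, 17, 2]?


[0:4]: 30
[1:5]: 11
[2:6]: 13
[3:7]: 19
[4:8]: 33
[5:9]: 34

Max: 34 at [5:9]


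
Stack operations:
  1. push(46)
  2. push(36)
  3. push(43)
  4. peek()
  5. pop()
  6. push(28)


push(46) -> [46]
push(36) -> [46, 36]
push(43) -> [46, 36, 43]
peek()->43
pop()->43, [46, 36]
push(28) -> [46, 36, 28]

Final stack: [46, 36, 28]


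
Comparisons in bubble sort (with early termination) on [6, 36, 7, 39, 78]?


Algorithm: bubble sort (with early termination)
Input: [6, 36, 7, 39, 78]
Sorted: [6, 7, 36, 39, 78]

7


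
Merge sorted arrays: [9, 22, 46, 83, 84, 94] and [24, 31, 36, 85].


Take 9 from A
Take 22 from A
Take 24 from B
Take 31 from B
Take 36 from B
Take 46 from A
Take 83 from A
Take 84 from A
Take 85 from B

Merged: [9, 22, 24, 31, 36, 46, 83, 84, 85, 94]


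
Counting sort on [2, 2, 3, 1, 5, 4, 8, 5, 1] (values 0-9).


Input: [2, 2, 3, 1, 5, 4, 8, 5, 1]
Counts: [0, 2, 2, 1, 1, 2, 0, 0, 1, 0]

Sorted: [1, 1, 2, 2, 3, 4, 5, 5, 8]


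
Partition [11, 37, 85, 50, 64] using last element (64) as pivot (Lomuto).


Pivot: 64
  11 <= 64: advance i (no swap)
  37 <= 64: advance i (no swap)
  50 <= 64: swap -> [11, 37, 50, 85, 64]
Place pivot at 3: [11, 37, 50, 64, 85]

Partitioned: [11, 37, 50, 64, 85]


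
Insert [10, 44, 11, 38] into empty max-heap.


Insert 10: [10]
Insert 44: [44, 10]
Insert 11: [44, 10, 11]
Insert 38: [44, 38, 11, 10]

Final heap: [44, 38, 11, 10]


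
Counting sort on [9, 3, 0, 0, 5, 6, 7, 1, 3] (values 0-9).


Input: [9, 3, 0, 0, 5, 6, 7, 1, 3]
Counts: [2, 1, 0, 2, 0, 1, 1, 1, 0, 1]

Sorted: [0, 0, 1, 3, 3, 5, 6, 7, 9]


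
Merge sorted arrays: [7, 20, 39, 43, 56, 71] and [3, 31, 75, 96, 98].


Take 3 from B
Take 7 from A
Take 20 from A
Take 31 from B
Take 39 from A
Take 43 from A
Take 56 from A
Take 71 from A

Merged: [3, 7, 20, 31, 39, 43, 56, 71, 75, 96, 98]


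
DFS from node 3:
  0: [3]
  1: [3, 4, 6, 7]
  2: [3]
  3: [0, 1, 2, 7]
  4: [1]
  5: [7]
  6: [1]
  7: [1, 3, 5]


Visit 3, push [7, 2, 1, 0]
Visit 0, push []
Visit 1, push [7, 6, 4]
Visit 4, push []
Visit 6, push []
Visit 7, push [5]
Visit 5, push []
Visit 2, push []

DFS order: [3, 0, 1, 4, 6, 7, 5, 2]


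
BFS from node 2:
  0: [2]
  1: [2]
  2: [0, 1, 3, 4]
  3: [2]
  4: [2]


Visit 2, enqueue [0, 1, 3, 4]
Visit 0, enqueue []
Visit 1, enqueue []
Visit 3, enqueue []
Visit 4, enqueue []

BFS order: [2, 0, 1, 3, 4]


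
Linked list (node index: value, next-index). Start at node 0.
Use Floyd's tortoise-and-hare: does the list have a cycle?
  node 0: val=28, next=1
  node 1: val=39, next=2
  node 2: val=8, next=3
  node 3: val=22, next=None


Floyd's tortoise (slow, +1) and hare (fast, +2):
  init: slow=0, fast=0
  step 1: slow=1, fast=2
  step 2: fast 2->3->None, no cycle

Cycle: no


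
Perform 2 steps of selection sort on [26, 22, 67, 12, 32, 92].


Initial: [26, 22, 67, 12, 32, 92]
Step 1: min=12 at 3
  Swap: [12, 22, 67, 26, 32, 92]
Step 2: min=22 at 1
  Swap: [12, 22, 67, 26, 32, 92]

After 2 steps: [12, 22, 67, 26, 32, 92]


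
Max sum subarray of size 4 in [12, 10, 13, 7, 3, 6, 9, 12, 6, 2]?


[0:4]: 42
[1:5]: 33
[2:6]: 29
[3:7]: 25
[4:8]: 30
[5:9]: 33
[6:10]: 29

Max: 42 at [0:4]


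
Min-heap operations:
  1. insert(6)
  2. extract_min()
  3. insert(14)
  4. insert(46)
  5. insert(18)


insert(6) -> [6]
extract_min()->6, []
insert(14) -> [14]
insert(46) -> [14, 46]
insert(18) -> [14, 46, 18]

Final heap: [14, 46, 18]


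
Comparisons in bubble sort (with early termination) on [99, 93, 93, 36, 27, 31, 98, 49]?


Algorithm: bubble sort (with early termination)
Input: [99, 93, 93, 36, 27, 31, 98, 49]
Sorted: [27, 31, 36, 49, 93, 93, 98, 99]

25


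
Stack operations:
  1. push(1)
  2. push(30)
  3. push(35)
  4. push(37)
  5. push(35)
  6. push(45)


push(1) -> [1]
push(30) -> [1, 30]
push(35) -> [1, 30, 35]
push(37) -> [1, 30, 35, 37]
push(35) -> [1, 30, 35, 37, 35]
push(45) -> [1, 30, 35, 37, 35, 45]

Final stack: [1, 30, 35, 37, 35, 45]


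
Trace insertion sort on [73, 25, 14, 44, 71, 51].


Initial: [73, 25, 14, 44, 71, 51]
Insert 25: [25, 73, 14, 44, 71, 51]
Insert 14: [14, 25, 73, 44, 71, 51]
Insert 44: [14, 25, 44, 73, 71, 51]
Insert 71: [14, 25, 44, 71, 73, 51]
Insert 51: [14, 25, 44, 51, 71, 73]

Sorted: [14, 25, 44, 51, 71, 73]


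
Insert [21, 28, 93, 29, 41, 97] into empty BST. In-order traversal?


Insert 21: root
Insert 28: R from 21
Insert 93: R from 21 -> R from 28
Insert 29: R from 21 -> R from 28 -> L from 93
Insert 41: R from 21 -> R from 28 -> L from 93 -> R from 29
Insert 97: R from 21 -> R from 28 -> R from 93

In-order: [21, 28, 29, 41, 93, 97]


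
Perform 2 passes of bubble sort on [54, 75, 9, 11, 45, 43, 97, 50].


Initial: [54, 75, 9, 11, 45, 43, 97, 50]
Pass 1: [54, 9, 11, 45, 43, 75, 50, 97] (5 swaps)
Pass 2: [9, 11, 45, 43, 54, 50, 75, 97] (5 swaps)

After 2 passes: [9, 11, 45, 43, 54, 50, 75, 97]


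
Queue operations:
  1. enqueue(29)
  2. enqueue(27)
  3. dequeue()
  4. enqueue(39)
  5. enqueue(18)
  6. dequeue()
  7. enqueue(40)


enqueue(29) -> [29]
enqueue(27) -> [29, 27]
dequeue()->29, [27]
enqueue(39) -> [27, 39]
enqueue(18) -> [27, 39, 18]
dequeue()->27, [39, 18]
enqueue(40) -> [39, 18, 40]

Final queue: [39, 18, 40]


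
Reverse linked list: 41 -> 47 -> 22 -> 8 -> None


Step 1: curr=41, set curr.next=prev(None) | reversed so far: 41
Step 2: curr=47, set curr.next=prev(41) | reversed so far: 47 -> 41
Step 3: curr=22, set curr.next=prev(47) | reversed so far: 22 -> 47 -> 41
Step 4: curr=8, set curr.next=prev(22) | reversed so far: 8 -> 22 -> 47 -> 41

8 -> 22 -> 47 -> 41 -> None


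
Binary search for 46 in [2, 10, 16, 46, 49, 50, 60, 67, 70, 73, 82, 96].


Step 1: lo=0, hi=11, mid=5, val=50
Step 2: lo=0, hi=4, mid=2, val=16
Step 3: lo=3, hi=4, mid=3, val=46

Found at index 3


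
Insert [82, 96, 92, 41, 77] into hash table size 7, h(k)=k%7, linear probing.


Insert 82: h=5 -> slot 5
Insert 96: h=5, 1 probes -> slot 6
Insert 92: h=1 -> slot 1
Insert 41: h=6, 1 probes -> slot 0
Insert 77: h=0, 2 probes -> slot 2

Table: [41, 92, 77, None, None, 82, 96]


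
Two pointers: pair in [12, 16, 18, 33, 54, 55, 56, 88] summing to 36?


lo=0(12)+hi=7(88)=100
lo=0(12)+hi=6(56)=68
lo=0(12)+hi=5(55)=67
lo=0(12)+hi=4(54)=66
lo=0(12)+hi=3(33)=45
lo=0(12)+hi=2(18)=30
lo=1(16)+hi=2(18)=34

No pair found


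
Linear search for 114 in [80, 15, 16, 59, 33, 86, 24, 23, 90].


i=0: 80!=114
i=1: 15!=114
i=2: 16!=114
i=3: 59!=114
i=4: 33!=114
i=5: 86!=114
i=6: 24!=114
i=7: 23!=114
i=8: 90!=114

Not found, 9 comps


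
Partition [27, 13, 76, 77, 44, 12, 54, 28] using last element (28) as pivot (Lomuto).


Pivot: 28
  27 <= 28: advance i (no swap)
  13 <= 28: advance i (no swap)
  12 <= 28: swap -> [27, 13, 12, 77, 44, 76, 54, 28]
Place pivot at 3: [27, 13, 12, 28, 44, 76, 54, 77]

Partitioned: [27, 13, 12, 28, 44, 76, 54, 77]


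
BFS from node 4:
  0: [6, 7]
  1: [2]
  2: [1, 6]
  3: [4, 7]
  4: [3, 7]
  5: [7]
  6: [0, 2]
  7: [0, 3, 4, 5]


Visit 4, enqueue [3, 7]
Visit 3, enqueue []
Visit 7, enqueue [0, 5]
Visit 0, enqueue [6]
Visit 5, enqueue []
Visit 6, enqueue [2]
Visit 2, enqueue [1]
Visit 1, enqueue []

BFS order: [4, 3, 7, 0, 5, 6, 2, 1]


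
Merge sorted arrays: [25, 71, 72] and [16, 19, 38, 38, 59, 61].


Take 16 from B
Take 19 from B
Take 25 from A
Take 38 from B
Take 38 from B
Take 59 from B
Take 61 from B

Merged: [16, 19, 25, 38, 38, 59, 61, 71, 72]


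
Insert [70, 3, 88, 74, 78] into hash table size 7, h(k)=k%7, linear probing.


Insert 70: h=0 -> slot 0
Insert 3: h=3 -> slot 3
Insert 88: h=4 -> slot 4
Insert 74: h=4, 1 probes -> slot 5
Insert 78: h=1 -> slot 1

Table: [70, 78, None, 3, 88, 74, None]


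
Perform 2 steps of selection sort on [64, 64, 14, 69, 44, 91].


Initial: [64, 64, 14, 69, 44, 91]
Step 1: min=14 at 2
  Swap: [14, 64, 64, 69, 44, 91]
Step 2: min=44 at 4
  Swap: [14, 44, 64, 69, 64, 91]

After 2 steps: [14, 44, 64, 69, 64, 91]


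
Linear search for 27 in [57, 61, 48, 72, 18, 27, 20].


i=0: 57!=27
i=1: 61!=27
i=2: 48!=27
i=3: 72!=27
i=4: 18!=27
i=5: 27==27 found!

Found at 5, 6 comps


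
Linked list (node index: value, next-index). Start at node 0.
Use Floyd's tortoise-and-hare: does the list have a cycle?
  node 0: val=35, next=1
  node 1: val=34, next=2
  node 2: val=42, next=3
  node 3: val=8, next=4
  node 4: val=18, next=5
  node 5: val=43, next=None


Floyd's tortoise (slow, +1) and hare (fast, +2):
  init: slow=0, fast=0
  step 1: slow=1, fast=2
  step 2: slow=2, fast=4
  step 3: fast 4->5->None, no cycle

Cycle: no


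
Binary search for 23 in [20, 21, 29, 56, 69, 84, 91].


Step 1: lo=0, hi=6, mid=3, val=56
Step 2: lo=0, hi=2, mid=1, val=21
Step 3: lo=2, hi=2, mid=2, val=29

Not found


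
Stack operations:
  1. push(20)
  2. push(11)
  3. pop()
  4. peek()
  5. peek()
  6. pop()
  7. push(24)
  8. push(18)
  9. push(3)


push(20) -> [20]
push(11) -> [20, 11]
pop()->11, [20]
peek()->20
peek()->20
pop()->20, []
push(24) -> [24]
push(18) -> [24, 18]
push(3) -> [24, 18, 3]

Final stack: [24, 18, 3]


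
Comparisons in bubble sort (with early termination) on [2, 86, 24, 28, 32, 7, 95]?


Algorithm: bubble sort (with early termination)
Input: [2, 86, 24, 28, 32, 7, 95]
Sorted: [2, 7, 24, 28, 32, 86, 95]

20


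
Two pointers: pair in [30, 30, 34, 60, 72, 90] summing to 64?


lo=0(30)+hi=5(90)=120
lo=0(30)+hi=4(72)=102
lo=0(30)+hi=3(60)=90
lo=0(30)+hi=2(34)=64

Yes: 30+34=64


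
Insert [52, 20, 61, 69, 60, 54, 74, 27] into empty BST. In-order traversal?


Insert 52: root
Insert 20: L from 52
Insert 61: R from 52
Insert 69: R from 52 -> R from 61
Insert 60: R from 52 -> L from 61
Insert 54: R from 52 -> L from 61 -> L from 60
Insert 74: R from 52 -> R from 61 -> R from 69
Insert 27: L from 52 -> R from 20

In-order: [20, 27, 52, 54, 60, 61, 69, 74]


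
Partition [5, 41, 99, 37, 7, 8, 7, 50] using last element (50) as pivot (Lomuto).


Pivot: 50
  5 <= 50: advance i (no swap)
  41 <= 50: advance i (no swap)
  37 <= 50: swap -> [5, 41, 37, 99, 7, 8, 7, 50]
  7 <= 50: swap -> [5, 41, 37, 7, 99, 8, 7, 50]
  8 <= 50: swap -> [5, 41, 37, 7, 8, 99, 7, 50]
  7 <= 50: swap -> [5, 41, 37, 7, 8, 7, 99, 50]
Place pivot at 6: [5, 41, 37, 7, 8, 7, 50, 99]

Partitioned: [5, 41, 37, 7, 8, 7, 50, 99]


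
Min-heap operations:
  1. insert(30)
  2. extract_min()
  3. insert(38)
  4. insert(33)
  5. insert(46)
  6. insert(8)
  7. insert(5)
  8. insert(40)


insert(30) -> [30]
extract_min()->30, []
insert(38) -> [38]
insert(33) -> [33, 38]
insert(46) -> [33, 38, 46]
insert(8) -> [8, 33, 46, 38]
insert(5) -> [5, 8, 46, 38, 33]
insert(40) -> [5, 8, 40, 38, 33, 46]

Final heap: [5, 8, 40, 38, 33, 46]


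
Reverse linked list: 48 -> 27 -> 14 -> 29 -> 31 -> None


Step 1: curr=48, set curr.next=prev(None) | reversed so far: 48
Step 2: curr=27, set curr.next=prev(48) | reversed so far: 27 -> 48
Step 3: curr=14, set curr.next=prev(27) | reversed so far: 14 -> 27 -> 48
Step 4: curr=29, set curr.next=prev(14) | reversed so far: 29 -> 14 -> 27 -> 48
Step 5: curr=31, set curr.next=prev(29) | reversed so far: 31 -> 29 -> 14 -> 27 -> 48

31 -> 29 -> 14 -> 27 -> 48 -> None


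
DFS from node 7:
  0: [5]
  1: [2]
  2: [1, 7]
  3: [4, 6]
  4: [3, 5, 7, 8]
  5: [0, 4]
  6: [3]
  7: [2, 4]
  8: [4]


Visit 7, push [4, 2]
Visit 2, push [1]
Visit 1, push []
Visit 4, push [8, 5, 3]
Visit 3, push [6]
Visit 6, push []
Visit 5, push [0]
Visit 0, push []
Visit 8, push []

DFS order: [7, 2, 1, 4, 3, 6, 5, 0, 8]


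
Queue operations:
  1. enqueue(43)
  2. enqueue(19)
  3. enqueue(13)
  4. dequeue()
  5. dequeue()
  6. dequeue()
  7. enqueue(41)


enqueue(43) -> [43]
enqueue(19) -> [43, 19]
enqueue(13) -> [43, 19, 13]
dequeue()->43, [19, 13]
dequeue()->19, [13]
dequeue()->13, []
enqueue(41) -> [41]

Final queue: [41]


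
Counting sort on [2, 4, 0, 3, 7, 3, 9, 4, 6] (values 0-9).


Input: [2, 4, 0, 3, 7, 3, 9, 4, 6]
Counts: [1, 0, 1, 2, 2, 0, 1, 1, 0, 1]

Sorted: [0, 2, 3, 3, 4, 4, 6, 7, 9]


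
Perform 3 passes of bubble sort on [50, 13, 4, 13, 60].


Initial: [50, 13, 4, 13, 60]
Pass 1: [13, 4, 13, 50, 60] (3 swaps)
Pass 2: [4, 13, 13, 50, 60] (1 swaps)
Pass 3: [4, 13, 13, 50, 60] (0 swaps)

After 3 passes: [4, 13, 13, 50, 60]


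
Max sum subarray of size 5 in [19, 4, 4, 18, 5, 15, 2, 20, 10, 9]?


[0:5]: 50
[1:6]: 46
[2:7]: 44
[3:8]: 60
[4:9]: 52
[5:10]: 56

Max: 60 at [3:8]


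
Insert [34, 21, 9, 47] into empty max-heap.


Insert 34: [34]
Insert 21: [34, 21]
Insert 9: [34, 21, 9]
Insert 47: [47, 34, 9, 21]

Final heap: [47, 34, 9, 21]


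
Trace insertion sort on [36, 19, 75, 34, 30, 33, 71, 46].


Initial: [36, 19, 75, 34, 30, 33, 71, 46]
Insert 19: [19, 36, 75, 34, 30, 33, 71, 46]
Insert 75: [19, 36, 75, 34, 30, 33, 71, 46]
Insert 34: [19, 34, 36, 75, 30, 33, 71, 46]
Insert 30: [19, 30, 34, 36, 75, 33, 71, 46]
Insert 33: [19, 30, 33, 34, 36, 75, 71, 46]
Insert 71: [19, 30, 33, 34, 36, 71, 75, 46]
Insert 46: [19, 30, 33, 34, 36, 46, 71, 75]

Sorted: [19, 30, 33, 34, 36, 46, 71, 75]


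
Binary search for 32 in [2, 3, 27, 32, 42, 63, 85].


Step 1: lo=0, hi=6, mid=3, val=32

Found at index 3


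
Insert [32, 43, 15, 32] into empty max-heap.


Insert 32: [32]
Insert 43: [43, 32]
Insert 15: [43, 32, 15]
Insert 32: [43, 32, 15, 32]

Final heap: [43, 32, 15, 32]


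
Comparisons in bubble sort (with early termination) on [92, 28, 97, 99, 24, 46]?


Algorithm: bubble sort (with early termination)
Input: [92, 28, 97, 99, 24, 46]
Sorted: [24, 28, 46, 92, 97, 99]

15


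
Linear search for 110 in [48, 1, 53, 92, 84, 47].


i=0: 48!=110
i=1: 1!=110
i=2: 53!=110
i=3: 92!=110
i=4: 84!=110
i=5: 47!=110

Not found, 6 comps


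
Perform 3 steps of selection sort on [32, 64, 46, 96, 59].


Initial: [32, 64, 46, 96, 59]
Step 1: min=32 at 0
  Swap: [32, 64, 46, 96, 59]
Step 2: min=46 at 2
  Swap: [32, 46, 64, 96, 59]
Step 3: min=59 at 4
  Swap: [32, 46, 59, 96, 64]

After 3 steps: [32, 46, 59, 96, 64]


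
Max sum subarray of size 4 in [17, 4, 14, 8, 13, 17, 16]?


[0:4]: 43
[1:5]: 39
[2:6]: 52
[3:7]: 54

Max: 54 at [3:7]


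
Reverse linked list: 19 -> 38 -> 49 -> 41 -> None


Step 1: curr=19, set curr.next=prev(None) | reversed so far: 19
Step 2: curr=38, set curr.next=prev(19) | reversed so far: 38 -> 19
Step 3: curr=49, set curr.next=prev(38) | reversed so far: 49 -> 38 -> 19
Step 4: curr=41, set curr.next=prev(49) | reversed so far: 41 -> 49 -> 38 -> 19

41 -> 49 -> 38 -> 19 -> None


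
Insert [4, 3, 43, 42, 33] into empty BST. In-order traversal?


Insert 4: root
Insert 3: L from 4
Insert 43: R from 4
Insert 42: R from 4 -> L from 43
Insert 33: R from 4 -> L from 43 -> L from 42

In-order: [3, 4, 33, 42, 43]


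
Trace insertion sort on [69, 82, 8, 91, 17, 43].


Initial: [69, 82, 8, 91, 17, 43]
Insert 82: [69, 82, 8, 91, 17, 43]
Insert 8: [8, 69, 82, 91, 17, 43]
Insert 91: [8, 69, 82, 91, 17, 43]
Insert 17: [8, 17, 69, 82, 91, 43]
Insert 43: [8, 17, 43, 69, 82, 91]

Sorted: [8, 17, 43, 69, 82, 91]


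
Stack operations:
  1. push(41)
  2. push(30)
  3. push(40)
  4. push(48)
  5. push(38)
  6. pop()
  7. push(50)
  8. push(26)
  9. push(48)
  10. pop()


push(41) -> [41]
push(30) -> [41, 30]
push(40) -> [41, 30, 40]
push(48) -> [41, 30, 40, 48]
push(38) -> [41, 30, 40, 48, 38]
pop()->38, [41, 30, 40, 48]
push(50) -> [41, 30, 40, 48, 50]
push(26) -> [41, 30, 40, 48, 50, 26]
push(48) -> [41, 30, 40, 48, 50, 26, 48]
pop()->48, [41, 30, 40, 48, 50, 26]

Final stack: [41, 30, 40, 48, 50, 26]


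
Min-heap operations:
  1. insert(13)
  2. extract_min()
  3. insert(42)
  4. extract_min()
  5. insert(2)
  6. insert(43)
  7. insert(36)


insert(13) -> [13]
extract_min()->13, []
insert(42) -> [42]
extract_min()->42, []
insert(2) -> [2]
insert(43) -> [2, 43]
insert(36) -> [2, 43, 36]

Final heap: [2, 43, 36]


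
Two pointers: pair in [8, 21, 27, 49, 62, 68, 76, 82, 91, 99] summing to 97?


lo=0(8)+hi=9(99)=107
lo=0(8)+hi=8(91)=99
lo=0(8)+hi=7(82)=90
lo=1(21)+hi=7(82)=103
lo=1(21)+hi=6(76)=97

Yes: 21+76=97


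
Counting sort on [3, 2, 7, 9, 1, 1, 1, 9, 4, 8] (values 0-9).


Input: [3, 2, 7, 9, 1, 1, 1, 9, 4, 8]
Counts: [0, 3, 1, 1, 1, 0, 0, 1, 1, 2]

Sorted: [1, 1, 1, 2, 3, 4, 7, 8, 9, 9]


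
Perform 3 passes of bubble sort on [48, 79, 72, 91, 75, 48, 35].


Initial: [48, 79, 72, 91, 75, 48, 35]
Pass 1: [48, 72, 79, 75, 48, 35, 91] (4 swaps)
Pass 2: [48, 72, 75, 48, 35, 79, 91] (3 swaps)
Pass 3: [48, 72, 48, 35, 75, 79, 91] (2 swaps)

After 3 passes: [48, 72, 48, 35, 75, 79, 91]


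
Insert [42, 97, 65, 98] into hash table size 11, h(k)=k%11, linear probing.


Insert 42: h=9 -> slot 9
Insert 97: h=9, 1 probes -> slot 10
Insert 65: h=10, 1 probes -> slot 0
Insert 98: h=10, 2 probes -> slot 1

Table: [65, 98, None, None, None, None, None, None, None, 42, 97]


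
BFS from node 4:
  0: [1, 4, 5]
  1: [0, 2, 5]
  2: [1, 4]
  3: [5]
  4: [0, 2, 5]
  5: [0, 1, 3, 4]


Visit 4, enqueue [0, 2, 5]
Visit 0, enqueue [1]
Visit 2, enqueue []
Visit 5, enqueue [3]
Visit 1, enqueue []
Visit 3, enqueue []

BFS order: [4, 0, 2, 5, 1, 3]


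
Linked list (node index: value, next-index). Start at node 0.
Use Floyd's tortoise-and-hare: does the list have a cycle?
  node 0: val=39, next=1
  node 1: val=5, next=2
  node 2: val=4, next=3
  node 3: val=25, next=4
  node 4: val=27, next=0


Floyd's tortoise (slow, +1) and hare (fast, +2):
  init: slow=0, fast=0
  step 1: slow=1, fast=2
  step 2: slow=2, fast=4
  step 3: slow=3, fast=1
  step 4: slow=4, fast=3
  step 5: slow=0, fast=0
  slow == fast at node 0: cycle detected

Cycle: yes


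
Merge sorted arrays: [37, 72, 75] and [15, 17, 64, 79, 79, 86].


Take 15 from B
Take 17 from B
Take 37 from A
Take 64 from B
Take 72 from A
Take 75 from A

Merged: [15, 17, 37, 64, 72, 75, 79, 79, 86]


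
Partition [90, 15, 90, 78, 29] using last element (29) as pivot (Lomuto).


Pivot: 29
  15 <= 29: swap -> [15, 90, 90, 78, 29]
Place pivot at 1: [15, 29, 90, 78, 90]

Partitioned: [15, 29, 90, 78, 90]


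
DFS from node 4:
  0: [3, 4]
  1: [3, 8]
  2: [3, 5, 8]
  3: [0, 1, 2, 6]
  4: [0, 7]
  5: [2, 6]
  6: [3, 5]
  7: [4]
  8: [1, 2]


Visit 4, push [7, 0]
Visit 0, push [3]
Visit 3, push [6, 2, 1]
Visit 1, push [8]
Visit 8, push [2]
Visit 2, push [5]
Visit 5, push [6]
Visit 6, push []
Visit 7, push []

DFS order: [4, 0, 3, 1, 8, 2, 5, 6, 7]


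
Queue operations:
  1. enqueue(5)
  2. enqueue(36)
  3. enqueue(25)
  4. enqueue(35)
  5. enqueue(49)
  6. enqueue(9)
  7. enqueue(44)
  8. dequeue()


enqueue(5) -> [5]
enqueue(36) -> [5, 36]
enqueue(25) -> [5, 36, 25]
enqueue(35) -> [5, 36, 25, 35]
enqueue(49) -> [5, 36, 25, 35, 49]
enqueue(9) -> [5, 36, 25, 35, 49, 9]
enqueue(44) -> [5, 36, 25, 35, 49, 9, 44]
dequeue()->5, [36, 25, 35, 49, 9, 44]

Final queue: [36, 25, 35, 49, 9, 44]


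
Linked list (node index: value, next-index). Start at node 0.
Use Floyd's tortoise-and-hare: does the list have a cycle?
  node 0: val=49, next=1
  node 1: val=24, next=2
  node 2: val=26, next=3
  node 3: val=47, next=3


Floyd's tortoise (slow, +1) and hare (fast, +2):
  init: slow=0, fast=0
  step 1: slow=1, fast=2
  step 2: slow=2, fast=3
  step 3: slow=3, fast=3
  slow == fast at node 3: cycle detected

Cycle: yes


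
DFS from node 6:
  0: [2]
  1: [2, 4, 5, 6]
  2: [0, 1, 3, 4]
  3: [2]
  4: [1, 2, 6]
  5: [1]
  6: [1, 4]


Visit 6, push [4, 1]
Visit 1, push [5, 4, 2]
Visit 2, push [4, 3, 0]
Visit 0, push []
Visit 3, push []
Visit 4, push []
Visit 5, push []

DFS order: [6, 1, 2, 0, 3, 4, 5]


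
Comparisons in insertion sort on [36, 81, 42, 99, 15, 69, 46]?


Algorithm: insertion sort
Input: [36, 81, 42, 99, 15, 69, 46]
Sorted: [15, 36, 42, 46, 69, 81, 99]

15


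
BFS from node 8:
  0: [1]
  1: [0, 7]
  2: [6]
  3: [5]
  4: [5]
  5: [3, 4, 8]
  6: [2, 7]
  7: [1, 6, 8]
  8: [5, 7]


Visit 8, enqueue [5, 7]
Visit 5, enqueue [3, 4]
Visit 7, enqueue [1, 6]
Visit 3, enqueue []
Visit 4, enqueue []
Visit 1, enqueue [0]
Visit 6, enqueue [2]
Visit 0, enqueue []
Visit 2, enqueue []

BFS order: [8, 5, 7, 3, 4, 1, 6, 0, 2]


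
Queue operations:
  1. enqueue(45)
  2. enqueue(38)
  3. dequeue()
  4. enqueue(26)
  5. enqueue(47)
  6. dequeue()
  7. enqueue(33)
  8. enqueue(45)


enqueue(45) -> [45]
enqueue(38) -> [45, 38]
dequeue()->45, [38]
enqueue(26) -> [38, 26]
enqueue(47) -> [38, 26, 47]
dequeue()->38, [26, 47]
enqueue(33) -> [26, 47, 33]
enqueue(45) -> [26, 47, 33, 45]

Final queue: [26, 47, 33, 45]


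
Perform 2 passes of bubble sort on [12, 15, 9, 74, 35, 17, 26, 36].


Initial: [12, 15, 9, 74, 35, 17, 26, 36]
Pass 1: [12, 9, 15, 35, 17, 26, 36, 74] (5 swaps)
Pass 2: [9, 12, 15, 17, 26, 35, 36, 74] (3 swaps)

After 2 passes: [9, 12, 15, 17, 26, 35, 36, 74]


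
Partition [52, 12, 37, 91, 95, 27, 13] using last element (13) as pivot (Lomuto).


Pivot: 13
  12 <= 13: swap -> [12, 52, 37, 91, 95, 27, 13]
Place pivot at 1: [12, 13, 37, 91, 95, 27, 52]

Partitioned: [12, 13, 37, 91, 95, 27, 52]


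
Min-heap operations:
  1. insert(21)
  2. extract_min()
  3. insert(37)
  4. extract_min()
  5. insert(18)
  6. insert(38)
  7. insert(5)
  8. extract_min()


insert(21) -> [21]
extract_min()->21, []
insert(37) -> [37]
extract_min()->37, []
insert(18) -> [18]
insert(38) -> [18, 38]
insert(5) -> [5, 38, 18]
extract_min()->5, [18, 38]

Final heap: [18, 38]


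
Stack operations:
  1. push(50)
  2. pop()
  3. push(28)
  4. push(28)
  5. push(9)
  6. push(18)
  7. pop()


push(50) -> [50]
pop()->50, []
push(28) -> [28]
push(28) -> [28, 28]
push(9) -> [28, 28, 9]
push(18) -> [28, 28, 9, 18]
pop()->18, [28, 28, 9]

Final stack: [28, 28, 9]


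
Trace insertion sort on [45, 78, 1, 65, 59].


Initial: [45, 78, 1, 65, 59]
Insert 78: [45, 78, 1, 65, 59]
Insert 1: [1, 45, 78, 65, 59]
Insert 65: [1, 45, 65, 78, 59]
Insert 59: [1, 45, 59, 65, 78]

Sorted: [1, 45, 59, 65, 78]


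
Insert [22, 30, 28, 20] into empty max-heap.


Insert 22: [22]
Insert 30: [30, 22]
Insert 28: [30, 22, 28]
Insert 20: [30, 22, 28, 20]

Final heap: [30, 22, 28, 20]


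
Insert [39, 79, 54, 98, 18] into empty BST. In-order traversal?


Insert 39: root
Insert 79: R from 39
Insert 54: R from 39 -> L from 79
Insert 98: R from 39 -> R from 79
Insert 18: L from 39

In-order: [18, 39, 54, 79, 98]


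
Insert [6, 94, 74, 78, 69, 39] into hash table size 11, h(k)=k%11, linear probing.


Insert 6: h=6 -> slot 6
Insert 94: h=6, 1 probes -> slot 7
Insert 74: h=8 -> slot 8
Insert 78: h=1 -> slot 1
Insert 69: h=3 -> slot 3
Insert 39: h=6, 3 probes -> slot 9

Table: [None, 78, None, 69, None, None, 6, 94, 74, 39, None]
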